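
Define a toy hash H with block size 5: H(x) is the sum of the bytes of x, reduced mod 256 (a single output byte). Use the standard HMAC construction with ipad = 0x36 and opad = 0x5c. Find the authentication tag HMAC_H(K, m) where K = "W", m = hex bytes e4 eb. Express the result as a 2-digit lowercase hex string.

83

Key "W" = 57 is 1 byte ≤ B = 5; zero-pad to 5 bytes: K' = 57 00 00 00 00.
K' ⊕ ipad = 61 36 36 36 36.  K' ⊕ opad = 0b 5c 5c 5c 5c.
Inner input = (K'⊕ipad) ∥ m = 61 36 36 36 36 ∥ e4 eb.
Inner hash: sum = 97+54+54+54+54+228+235 = 776; mod 256 = 8 → 08.
Outer input = (K'⊕opad) ∥ inner = 0b 5c 5c 5c 5c ∥ 08.
Outer hash (tag): sum = 11+92+92+92+92+8 = 387; mod 256 = 131 → 83.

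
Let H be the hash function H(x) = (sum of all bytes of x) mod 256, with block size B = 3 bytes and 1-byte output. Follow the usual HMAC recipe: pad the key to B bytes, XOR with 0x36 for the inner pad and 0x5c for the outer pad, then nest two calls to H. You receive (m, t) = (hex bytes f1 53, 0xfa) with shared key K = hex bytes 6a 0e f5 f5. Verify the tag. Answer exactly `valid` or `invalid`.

Key hex bytes 6a 0e f5 f5 is 4 bytes > B = 3, so hash it first: H(key) = 62, then zero-pad to 3 bytes: K' = 62 00 00.
K' ⊕ ipad = 54 36 36; K' ⊕ opad = 3e 5c 5c.
Inner hash: sum = 84+54+54+241+83 = 516; mod 256 = 4 → 04.
Outer hash (recomputed tag): sum = 62+92+92+4 = 250 → fa.
Recomputed tag = fa; claimed = fa → match.

valid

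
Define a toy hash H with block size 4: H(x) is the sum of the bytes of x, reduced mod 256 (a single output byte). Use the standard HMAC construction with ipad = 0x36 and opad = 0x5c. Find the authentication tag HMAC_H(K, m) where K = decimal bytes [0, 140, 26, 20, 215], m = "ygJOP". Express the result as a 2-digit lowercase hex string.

f3

Key decimal bytes [0, 140, 26, 20, 215] = 00 8c 1a 14 d7 is 5 bytes > B = 4, so hash it first: H(key) = 91, then zero-pad to 4 bytes: K' = 91 00 00 00.
K' ⊕ ipad = a7 36 36 36.  K' ⊕ opad = cd 5c 5c 5c.
Inner input = (K'⊕ipad) ∥ m = a7 36 36 36 ∥ 79 67 4a 4f 50.
Inner hash: sum = 167+54+54+54+121+103+74+79+80 = 786; mod 256 = 18 → 12.
Outer input = (K'⊕opad) ∥ inner = cd 5c 5c 5c ∥ 12.
Outer hash (tag): sum = 205+92+92+92+18 = 499; mod 256 = 243 → f3.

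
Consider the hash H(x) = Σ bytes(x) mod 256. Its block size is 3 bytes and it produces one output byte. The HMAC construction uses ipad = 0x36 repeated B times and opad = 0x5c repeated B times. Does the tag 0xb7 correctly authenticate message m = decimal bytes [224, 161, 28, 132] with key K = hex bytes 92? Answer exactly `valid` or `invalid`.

valid

Key hex bytes 92 is 1 byte ≤ B = 3; zero-pad to 3 bytes: K' = 92 00 00.
K' ⊕ ipad = a4 36 36; K' ⊕ opad = ce 5c 5c.
Inner hash: sum = 164+54+54+224+161+28+132 = 817; mod 256 = 49 → 31.
Outer hash (recomputed tag): sum = 206+92+92+49 = 439; mod 256 = 183 → b7.
Recomputed tag = b7; claimed = b7 → match.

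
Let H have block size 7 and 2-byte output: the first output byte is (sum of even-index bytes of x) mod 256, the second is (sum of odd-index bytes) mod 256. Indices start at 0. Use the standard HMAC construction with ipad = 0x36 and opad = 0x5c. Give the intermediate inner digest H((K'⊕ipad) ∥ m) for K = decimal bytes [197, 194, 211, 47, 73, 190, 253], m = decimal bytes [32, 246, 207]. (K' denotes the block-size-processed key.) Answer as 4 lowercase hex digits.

Key decimal bytes [197, 194, 211, 47, 73, 190, 253] = c5 c2 d3 2f 49 be fd is exactly B = 7 bytes: K' = c5 c2 d3 2f 49 be fd.
K' ⊕ ipad = f3 f4 e5 19 7f 88 cb.
Inner input = f3 f4 e5 19 7f 88 cb ∥ 20 f6 cf.
Inner hash: even-index sum = 1048 mod 256 = 24; odd-index sum = 644 mod 256 = 132 → 18 84.

1884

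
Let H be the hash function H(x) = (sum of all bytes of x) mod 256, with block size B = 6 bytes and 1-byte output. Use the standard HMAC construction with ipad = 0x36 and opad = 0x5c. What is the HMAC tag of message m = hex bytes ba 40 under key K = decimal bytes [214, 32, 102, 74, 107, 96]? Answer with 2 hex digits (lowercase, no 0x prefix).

38

Key decimal bytes [214, 32, 102, 74, 107, 96] = d6 20 66 4a 6b 60 is exactly B = 6 bytes: K' = d6 20 66 4a 6b 60.
K' ⊕ ipad = e0 16 50 7c 5d 56.  K' ⊕ opad = 8a 7c 3a 16 37 3c.
Inner input = (K'⊕ipad) ∥ m = e0 16 50 7c 5d 56 ∥ ba 40.
Inner hash: sum = 224+22+80+124+93+86+186+64 = 879; mod 256 = 111 → 6f.
Outer input = (K'⊕opad) ∥ inner = 8a 7c 3a 16 37 3c ∥ 6f.
Outer hash (tag): sum = 138+124+58+22+55+60+111 = 568; mod 256 = 56 → 38.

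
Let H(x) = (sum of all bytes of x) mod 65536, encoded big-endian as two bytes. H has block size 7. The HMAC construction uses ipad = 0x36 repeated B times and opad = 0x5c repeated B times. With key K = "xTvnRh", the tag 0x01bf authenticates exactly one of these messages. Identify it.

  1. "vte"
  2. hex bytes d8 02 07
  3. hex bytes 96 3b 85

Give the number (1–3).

Key "xTvnRh" = 78 54 76 6e 52 68 is 6 bytes ≤ B = 7; zero-pad to 7 bytes: K' = 78 54 76 6e 52 68 00.
K' ⊕ ipad = 4e 62 40 58 64 5e 36; K' ⊕ opad = 24 08 2a 32 0e 34 5c.
m1: inner = H(4e 62 40 58 64 5e 36 76 74 65) = 03 8f; tag = H(24 08 2a 32 0e 34 5c 03 8f) = 01b8
m2: inner = H(4e 62 40 58 64 5e 36 d8 02 07) = 03 21; tag = H(24 08 2a 32 0e 34 5c 03 21) = 014a
m3: inner = H(4e 62 40 58 64 5e 36 96 3b 85) = 03 96; tag = H(24 08 2a 32 0e 34 5c 03 96) = 01bf ← matches

3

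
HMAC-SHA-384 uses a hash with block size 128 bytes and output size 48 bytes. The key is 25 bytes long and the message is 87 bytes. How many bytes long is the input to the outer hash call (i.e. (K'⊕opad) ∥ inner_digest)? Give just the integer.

Key is 25 ≤ 128 bytes, zero-padded: |K'| = 128.
Outer input = (K'⊕opad) ∥ H(inner) → 128 + 48 = 176 bytes.

176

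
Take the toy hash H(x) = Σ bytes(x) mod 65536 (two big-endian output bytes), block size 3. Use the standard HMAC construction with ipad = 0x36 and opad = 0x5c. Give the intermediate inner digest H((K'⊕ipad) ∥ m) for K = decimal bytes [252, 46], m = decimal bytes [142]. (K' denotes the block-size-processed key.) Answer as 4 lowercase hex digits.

01a6

Key decimal bytes [252, 46] = fc 2e is 2 bytes ≤ B = 3; zero-pad to 3 bytes: K' = fc 2e 00.
K' ⊕ ipad = ca 18 36.
Inner input = ca 18 36 ∥ 8e.
Inner hash: sum = 202+24+54+142 = 422 → 01 a6.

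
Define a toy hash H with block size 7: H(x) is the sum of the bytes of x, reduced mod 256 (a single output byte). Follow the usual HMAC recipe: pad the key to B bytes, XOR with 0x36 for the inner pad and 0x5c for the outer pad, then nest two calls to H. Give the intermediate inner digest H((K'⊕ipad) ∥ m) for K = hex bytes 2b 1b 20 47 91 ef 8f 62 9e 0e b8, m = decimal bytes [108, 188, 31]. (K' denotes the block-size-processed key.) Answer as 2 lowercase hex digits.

Key hex bytes 2b 1b 20 47 91 ef 8f 62 9e 0e b8 is 11 bytes > B = 7, so hash it first: H(key) = 82, then zero-pad to 7 bytes: K' = 82 00 00 00 00 00 00.
K' ⊕ ipad = b4 36 36 36 36 36 36.
Inner input = b4 36 36 36 36 36 36 ∥ 6c bc 1f.
Inner hash: sum = 180+54+54+54+54+54+54+108+188+31 = 831; mod 256 = 63 → 3f.

3f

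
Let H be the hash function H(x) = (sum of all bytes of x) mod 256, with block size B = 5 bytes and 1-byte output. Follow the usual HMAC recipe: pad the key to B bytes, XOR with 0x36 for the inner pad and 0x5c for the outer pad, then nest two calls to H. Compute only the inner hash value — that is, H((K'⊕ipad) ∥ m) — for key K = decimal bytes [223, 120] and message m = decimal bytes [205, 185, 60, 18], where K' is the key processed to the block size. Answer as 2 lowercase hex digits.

Key decimal bytes [223, 120] = df 78 is 2 bytes ≤ B = 5; zero-pad to 5 bytes: K' = df 78 00 00 00.
K' ⊕ ipad = e9 4e 36 36 36.
Inner input = e9 4e 36 36 36 ∥ cd b9 3c 12.
Inner hash: sum = 233+78+54+54+54+205+185+60+18 = 941; mod 256 = 173 → ad.

ad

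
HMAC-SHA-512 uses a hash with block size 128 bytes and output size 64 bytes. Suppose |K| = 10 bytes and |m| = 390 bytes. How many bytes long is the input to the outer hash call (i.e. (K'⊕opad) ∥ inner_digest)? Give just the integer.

Key is 10 ≤ 128 bytes, zero-padded: |K'| = 128.
Outer input = (K'⊕opad) ∥ H(inner) → 128 + 64 = 192 bytes.

192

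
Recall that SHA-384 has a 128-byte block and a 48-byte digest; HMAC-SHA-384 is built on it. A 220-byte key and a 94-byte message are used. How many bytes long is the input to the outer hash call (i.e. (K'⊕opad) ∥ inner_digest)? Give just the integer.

176

Key is 220 > 128 bytes, so it is hashed to 48 bytes then zero-padded to 128: |K'| = 128.
Outer input = (K'⊕opad) ∥ H(inner) → 128 + 48 = 176 bytes.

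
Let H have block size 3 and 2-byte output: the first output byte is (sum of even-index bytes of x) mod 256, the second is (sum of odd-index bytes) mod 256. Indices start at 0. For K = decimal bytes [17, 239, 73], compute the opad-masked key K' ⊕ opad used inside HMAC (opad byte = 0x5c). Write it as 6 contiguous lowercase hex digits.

Key decimal bytes [17, 239, 73] = 11 ef 49 is exactly B = 3 bytes: K' = 11 ef 49.
XOR each byte with 0x5c: 11⊕5c=4d, ef⊕5c=b3, 49⊕5c=15.

4db315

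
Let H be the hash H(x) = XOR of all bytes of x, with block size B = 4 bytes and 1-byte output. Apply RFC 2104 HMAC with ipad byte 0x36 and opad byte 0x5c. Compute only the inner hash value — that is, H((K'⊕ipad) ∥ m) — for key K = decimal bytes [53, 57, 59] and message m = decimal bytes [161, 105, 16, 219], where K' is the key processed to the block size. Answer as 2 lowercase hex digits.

Key decimal bytes [53, 57, 59] = 35 39 3b is 3 bytes ≤ B = 4; zero-pad to 4 bytes: K' = 35 39 3b 00.
K' ⊕ ipad = 03 0f 0d 36.
Inner input = 03 0f 0d 36 ∥ a1 69 10 db.
Inner hash: XOR 03⊕0f⊕0d⊕36⊕a1⊕69⊕10⊕db = 34.

34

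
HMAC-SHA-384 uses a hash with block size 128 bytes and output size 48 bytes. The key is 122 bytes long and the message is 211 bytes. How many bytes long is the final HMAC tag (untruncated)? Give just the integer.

The tag is one SHA-384 digest: 48 bytes.

48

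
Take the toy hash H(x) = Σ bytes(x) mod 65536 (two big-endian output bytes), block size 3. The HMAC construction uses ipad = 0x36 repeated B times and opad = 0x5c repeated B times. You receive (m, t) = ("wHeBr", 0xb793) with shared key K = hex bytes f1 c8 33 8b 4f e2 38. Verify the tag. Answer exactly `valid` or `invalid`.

invalid

Key hex bytes f1 c8 33 8b 4f e2 38 is 7 bytes > B = 3, so hash it first: H(key) = 03 e0, then zero-pad to 3 bytes: K' = 03 e0 00.
K' ⊕ ipad = 35 d6 36; K' ⊕ opad = 5f bc 5c.
Inner hash: sum = 53+214+54+119+72+101+66+114 = 793 → 03 19.
Outer hash (recomputed tag): sum = 95+188+92+3+25 = 403 → 01 93.
Recomputed tag = 0193; claimed = b793 → mismatch.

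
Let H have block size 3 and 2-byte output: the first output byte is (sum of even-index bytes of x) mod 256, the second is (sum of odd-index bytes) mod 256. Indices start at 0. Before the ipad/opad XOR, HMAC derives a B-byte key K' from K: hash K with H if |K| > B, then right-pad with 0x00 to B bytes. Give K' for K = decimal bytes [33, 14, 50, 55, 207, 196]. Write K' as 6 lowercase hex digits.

220900

|K| = 6 > B = 3, so first hash the key.
H(K): even-index sum = 290 mod 256 = 34; odd-index sum = 265 mod 256 = 9 → 22 09.
Zero-pad H(K) = 22 09 to 3 bytes: K' = 22 09 00.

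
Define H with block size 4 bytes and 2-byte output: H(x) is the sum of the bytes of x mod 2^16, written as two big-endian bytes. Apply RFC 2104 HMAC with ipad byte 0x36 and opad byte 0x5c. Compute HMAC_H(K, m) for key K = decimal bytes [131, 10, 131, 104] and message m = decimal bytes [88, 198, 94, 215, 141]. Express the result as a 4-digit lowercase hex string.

0330

Key decimal bytes [131, 10, 131, 104] = 83 0a 83 68 is exactly B = 4 bytes: K' = 83 0a 83 68.
K' ⊕ ipad = b5 3c b5 5e.  K' ⊕ opad = df 56 df 34.
Inner input = (K'⊕ipad) ∥ m = b5 3c b5 5e ∥ 58 c6 5e d7 8d.
Inner hash: sum = 181+60+181+94+88+198+94+215+141 = 1252 → 04 e4.
Outer input = (K'⊕opad) ∥ inner = df 56 df 34 ∥ 04 e4.
Outer hash (tag): sum = 223+86+223+52+4+228 = 816 → 03 30.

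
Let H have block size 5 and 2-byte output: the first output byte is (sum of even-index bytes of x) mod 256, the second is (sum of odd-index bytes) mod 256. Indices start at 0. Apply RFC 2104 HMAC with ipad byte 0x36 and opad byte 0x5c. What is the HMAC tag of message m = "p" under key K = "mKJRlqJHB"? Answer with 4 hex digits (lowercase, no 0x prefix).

b16b

Key "mKJRlqJHB" = 6d 4b 4a 52 6c 71 4a 48 42 is 9 bytes > B = 5, so hash it first: H(key) = af 56, then zero-pad to 5 bytes: K' = af 56 00 00 00.
K' ⊕ ipad = 99 60 36 36 36.  K' ⊕ opad = f3 0a 5c 5c 5c.
Inner input = (K'⊕ipad) ∥ m = 99 60 36 36 36 ∥ 70.
Inner hash: even-index sum = 261 mod 256 = 5; odd-index sum = 262 mod 256 = 6 → 05 06.
Outer input = (K'⊕opad) ∥ inner = f3 0a 5c 5c 5c ∥ 05 06.
Outer hash (tag): even-index sum = 433 mod 256 = 177; odd-index sum = 107 mod 256 = 107 → b1 6b.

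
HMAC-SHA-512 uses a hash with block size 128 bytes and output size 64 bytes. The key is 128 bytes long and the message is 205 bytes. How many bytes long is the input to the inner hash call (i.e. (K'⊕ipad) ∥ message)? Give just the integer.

333

Key is 128 ≤ 128 bytes, zero-padded: |K'| = 128.
Inner input = (K'⊕ipad) ∥ m → 128 + 205 = 333 bytes.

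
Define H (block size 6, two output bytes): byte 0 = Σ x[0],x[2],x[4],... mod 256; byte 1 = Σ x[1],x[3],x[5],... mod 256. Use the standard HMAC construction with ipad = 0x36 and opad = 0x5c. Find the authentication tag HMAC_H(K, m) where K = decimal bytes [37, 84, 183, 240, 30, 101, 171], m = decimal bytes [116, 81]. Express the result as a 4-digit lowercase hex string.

2409

Key decimal bytes [37, 84, 183, 240, 30, 101, 171] = 25 54 b7 f0 1e 65 ab is 7 bytes > B = 6, so hash it first: H(key) = a5 a9, then zero-pad to 6 bytes: K' = a5 a9 00 00 00 00.
K' ⊕ ipad = 93 9f 36 36 36 36.  K' ⊕ opad = f9 f5 5c 5c 5c 5c.
Inner input = (K'⊕ipad) ∥ m = 93 9f 36 36 36 36 ∥ 74 51.
Inner hash: even-index sum = 371 mod 256 = 115; odd-index sum = 348 mod 256 = 92 → 73 5c.
Outer input = (K'⊕opad) ∥ inner = f9 f5 5c 5c 5c 5c ∥ 73 5c.
Outer hash (tag): even-index sum = 548 mod 256 = 36; odd-index sum = 521 mod 256 = 9 → 24 09.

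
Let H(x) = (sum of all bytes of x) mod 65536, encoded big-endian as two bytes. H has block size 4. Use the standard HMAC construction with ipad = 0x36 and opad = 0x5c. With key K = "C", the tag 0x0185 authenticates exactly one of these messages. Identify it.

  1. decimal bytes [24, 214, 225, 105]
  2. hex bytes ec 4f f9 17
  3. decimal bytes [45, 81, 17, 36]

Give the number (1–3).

Key "C" = 43 is 1 byte ≤ B = 4; zero-pad to 4 bytes: K' = 43 00 00 00.
K' ⊕ ipad = 75 36 36 36; K' ⊕ opad = 1f 5c 5c 5c.
m1: inner = H(75 36 36 36 18 d6 e1 69) = 03 4f; tag = H(1f 5c 5c 5c 03 4f) = 0185 ← matches
m2: inner = H(75 36 36 36 ec 4f f9 17) = 03 62; tag = H(1f 5c 5c 5c 03 62) = 0198
m3: inner = H(75 36 36 36 2d 51 11 24) = 01 ca; tag = H(1f 5c 5c 5c 01 ca) = 01fe

1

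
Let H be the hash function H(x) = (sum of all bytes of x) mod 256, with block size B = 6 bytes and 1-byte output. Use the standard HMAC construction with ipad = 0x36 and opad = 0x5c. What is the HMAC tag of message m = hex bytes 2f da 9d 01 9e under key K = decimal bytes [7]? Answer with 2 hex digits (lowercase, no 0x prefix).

ab

Key decimal bytes [7] = 07 is 1 byte ≤ B = 6; zero-pad to 6 bytes: K' = 07 00 00 00 00 00.
K' ⊕ ipad = 31 36 36 36 36 36.  K' ⊕ opad = 5b 5c 5c 5c 5c 5c.
Inner input = (K'⊕ipad) ∥ m = 31 36 36 36 36 36 ∥ 2f da 9d 01 9e.
Inner hash: sum = 49+54+54+54+54+54+47+218+157+1+158 = 900; mod 256 = 132 → 84.
Outer input = (K'⊕opad) ∥ inner = 5b 5c 5c 5c 5c 5c ∥ 84.
Outer hash (tag): sum = 91+92+92+92+92+92+132 = 683; mod 256 = 171 → ab.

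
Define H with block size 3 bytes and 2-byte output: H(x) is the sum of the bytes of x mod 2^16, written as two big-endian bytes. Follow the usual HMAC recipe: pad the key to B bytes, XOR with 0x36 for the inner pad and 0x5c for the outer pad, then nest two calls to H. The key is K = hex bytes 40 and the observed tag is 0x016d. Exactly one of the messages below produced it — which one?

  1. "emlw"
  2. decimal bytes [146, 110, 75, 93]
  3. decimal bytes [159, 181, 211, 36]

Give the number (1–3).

1

Key hex bytes 40 is 1 byte ≤ B = 3; zero-pad to 3 bytes: K' = 40 00 00.
K' ⊕ ipad = 76 36 36; K' ⊕ opad = 1c 5c 5c.
m1: inner = H(76 36 36 65 6d 6c 77) = 02 97; tag = H(1c 5c 5c 02 97) = 016d ← matches
m2: inner = H(76 36 36 92 6e 4b 5d) = 02 8a; tag = H(1c 5c 5c 02 8a) = 0160
m3: inner = H(76 36 36 9f b5 d3 24) = 03 2d; tag = H(1c 5c 5c 03 2d) = 0104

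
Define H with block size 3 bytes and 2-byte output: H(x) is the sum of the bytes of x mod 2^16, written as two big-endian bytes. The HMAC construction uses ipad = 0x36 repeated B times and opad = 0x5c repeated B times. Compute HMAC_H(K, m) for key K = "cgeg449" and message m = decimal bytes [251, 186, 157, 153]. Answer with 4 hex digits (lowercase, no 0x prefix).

017e

Key "cgeg449" = 63 67 65 67 34 34 39 is 7 bytes > B = 3, so hash it first: H(key) = 02 37, then zero-pad to 3 bytes: K' = 02 37 00.
K' ⊕ ipad = 34 01 36.  K' ⊕ opad = 5e 6b 5c.
Inner input = (K'⊕ipad) ∥ m = 34 01 36 ∥ fb ba 9d 99.
Inner hash: sum = 52+1+54+251+186+157+153 = 854 → 03 56.
Outer input = (K'⊕opad) ∥ inner = 5e 6b 5c ∥ 03 56.
Outer hash (tag): sum = 94+107+92+3+86 = 382 → 01 7e.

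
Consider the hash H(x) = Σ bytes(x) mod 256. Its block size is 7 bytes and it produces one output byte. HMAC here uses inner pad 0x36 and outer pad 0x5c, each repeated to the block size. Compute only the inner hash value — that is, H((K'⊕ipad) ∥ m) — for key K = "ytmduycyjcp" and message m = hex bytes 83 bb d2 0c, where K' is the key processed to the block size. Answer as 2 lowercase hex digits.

53

Key "ytmduycyjcp" = 79 74 6d 64 75 79 63 79 6a 63 70 is 11 bytes > B = 7, so hash it first: H(key) = c5, then zero-pad to 7 bytes: K' = c5 00 00 00 00 00 00.
K' ⊕ ipad = f3 36 36 36 36 36 36.
Inner input = f3 36 36 36 36 36 36 ∥ 83 bb d2 0c.
Inner hash: sum = 243+54+54+54+54+54+54+131+187+210+12 = 1107; mod 256 = 83 → 53.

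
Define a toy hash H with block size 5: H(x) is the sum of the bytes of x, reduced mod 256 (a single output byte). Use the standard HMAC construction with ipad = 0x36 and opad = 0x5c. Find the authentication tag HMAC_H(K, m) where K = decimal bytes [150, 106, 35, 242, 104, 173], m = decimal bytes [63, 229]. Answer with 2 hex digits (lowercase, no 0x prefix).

fe

Key decimal bytes [150, 106, 35, 242, 104, 173] = 96 6a 23 f2 68 ad is 6 bytes > B = 5, so hash it first: H(key) = 2a, then zero-pad to 5 bytes: K' = 2a 00 00 00 00.
K' ⊕ ipad = 1c 36 36 36 36.  K' ⊕ opad = 76 5c 5c 5c 5c.
Inner input = (K'⊕ipad) ∥ m = 1c 36 36 36 36 ∥ 3f e5.
Inner hash: sum = 28+54+54+54+54+63+229 = 536; mod 256 = 24 → 18.
Outer input = (K'⊕opad) ∥ inner = 76 5c 5c 5c 5c ∥ 18.
Outer hash (tag): sum = 118+92+92+92+92+24 = 510; mod 256 = 254 → fe.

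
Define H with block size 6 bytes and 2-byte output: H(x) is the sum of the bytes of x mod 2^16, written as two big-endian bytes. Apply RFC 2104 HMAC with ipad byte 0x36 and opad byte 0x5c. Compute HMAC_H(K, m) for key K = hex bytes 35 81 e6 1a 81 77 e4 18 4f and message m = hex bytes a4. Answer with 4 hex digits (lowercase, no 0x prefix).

02f6

Key hex bytes 35 81 e6 1a 81 77 e4 18 4f is 9 bytes > B = 6, so hash it first: H(key) = 03 f9, then zero-pad to 6 bytes: K' = 03 f9 00 00 00 00.
K' ⊕ ipad = 35 cf 36 36 36 36.  K' ⊕ opad = 5f a5 5c 5c 5c 5c.
Inner input = (K'⊕ipad) ∥ m = 35 cf 36 36 36 36 ∥ a4.
Inner hash: sum = 53+207+54+54+54+54+164 = 640 → 02 80.
Outer input = (K'⊕opad) ∥ inner = 5f a5 5c 5c 5c 5c ∥ 02 80.
Outer hash (tag): sum = 95+165+92+92+92+92+2+128 = 758 → 02 f6.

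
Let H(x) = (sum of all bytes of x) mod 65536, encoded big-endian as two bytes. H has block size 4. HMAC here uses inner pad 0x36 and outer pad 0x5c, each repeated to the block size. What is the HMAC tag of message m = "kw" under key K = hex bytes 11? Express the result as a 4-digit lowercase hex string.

020d

Key hex bytes 11 is 1 byte ≤ B = 4; zero-pad to 4 bytes: K' = 11 00 00 00.
K' ⊕ ipad = 27 36 36 36.  K' ⊕ opad = 4d 5c 5c 5c.
Inner input = (K'⊕ipad) ∥ m = 27 36 36 36 ∥ 6b 77.
Inner hash: sum = 39+54+54+54+107+119 = 427 → 01 ab.
Outer input = (K'⊕opad) ∥ inner = 4d 5c 5c 5c ∥ 01 ab.
Outer hash (tag): sum = 77+92+92+92+1+171 = 525 → 02 0d.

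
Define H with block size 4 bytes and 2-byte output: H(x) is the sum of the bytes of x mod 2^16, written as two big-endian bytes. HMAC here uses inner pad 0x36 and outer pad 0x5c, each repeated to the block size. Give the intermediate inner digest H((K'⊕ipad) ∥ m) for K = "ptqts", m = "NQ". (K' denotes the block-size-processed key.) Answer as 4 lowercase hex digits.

0149

Key "ptqts" = 70 74 71 74 73 is 5 bytes > B = 4, so hash it first: H(key) = 02 3c, then zero-pad to 4 bytes: K' = 02 3c 00 00.
K' ⊕ ipad = 34 0a 36 36.
Inner input = 34 0a 36 36 ∥ 4e 51.
Inner hash: sum = 52+10+54+54+78+81 = 329 → 01 49.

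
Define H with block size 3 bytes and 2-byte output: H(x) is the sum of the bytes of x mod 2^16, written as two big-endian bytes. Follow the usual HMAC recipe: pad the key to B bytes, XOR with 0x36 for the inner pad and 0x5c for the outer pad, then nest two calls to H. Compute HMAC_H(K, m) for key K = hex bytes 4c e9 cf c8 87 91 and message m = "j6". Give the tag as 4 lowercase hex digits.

0251

Key hex bytes 4c e9 cf c8 87 91 is 6 bytes > B = 3, so hash it first: H(key) = 03 e4, then zero-pad to 3 bytes: K' = 03 e4 00.
K' ⊕ ipad = 35 d2 36.  K' ⊕ opad = 5f b8 5c.
Inner input = (K'⊕ipad) ∥ m = 35 d2 36 ∥ 6a 36.
Inner hash: sum = 53+210+54+106+54 = 477 → 01 dd.
Outer input = (K'⊕opad) ∥ inner = 5f b8 5c ∥ 01 dd.
Outer hash (tag): sum = 95+184+92+1+221 = 593 → 02 51.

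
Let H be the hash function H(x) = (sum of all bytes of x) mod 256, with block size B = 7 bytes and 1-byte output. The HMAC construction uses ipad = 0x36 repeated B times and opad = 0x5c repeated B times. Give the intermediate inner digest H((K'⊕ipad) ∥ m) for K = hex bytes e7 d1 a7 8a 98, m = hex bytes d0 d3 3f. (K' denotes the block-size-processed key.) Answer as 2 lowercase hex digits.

01

Key hex bytes e7 d1 a7 8a 98 is 5 bytes ≤ B = 7; zero-pad to 7 bytes: K' = e7 d1 a7 8a 98 00 00.
K' ⊕ ipad = d1 e7 91 bc ae 36 36.
Inner input = d1 e7 91 bc ae 36 36 ∥ d0 d3 3f.
Inner hash: sum = 209+231+145+188+174+54+54+208+211+63 = 1537; mod 256 = 1 → 01.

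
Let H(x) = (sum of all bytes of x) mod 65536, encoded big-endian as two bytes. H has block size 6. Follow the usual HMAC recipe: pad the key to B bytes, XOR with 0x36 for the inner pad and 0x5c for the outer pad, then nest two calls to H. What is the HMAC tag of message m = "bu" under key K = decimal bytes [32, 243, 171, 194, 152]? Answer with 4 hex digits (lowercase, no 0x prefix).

Key decimal bytes [32, 243, 171, 194, 152] = 20 f3 ab c2 98 is 5 bytes ≤ B = 6; zero-pad to 6 bytes: K' = 20 f3 ab c2 98 00.
K' ⊕ ipad = 16 c5 9d f4 ae 36.  K' ⊕ opad = 7c af f7 9e c4 5c.
Inner input = (K'⊕ipad) ∥ m = 16 c5 9d f4 ae 36 ∥ 62 75.
Inner hash: sum = 22+197+157+244+174+54+98+117 = 1063 → 04 27.
Outer input = (K'⊕opad) ∥ inner = 7c af f7 9e c4 5c ∥ 04 27.
Outer hash (tag): sum = 124+175+247+158+196+92+4+39 = 1035 → 04 0b.

040b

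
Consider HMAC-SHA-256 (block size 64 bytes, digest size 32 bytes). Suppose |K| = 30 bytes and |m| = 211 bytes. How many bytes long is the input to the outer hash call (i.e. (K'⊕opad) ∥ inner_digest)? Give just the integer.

Key is 30 ≤ 64 bytes, zero-padded: |K'| = 64.
Outer input = (K'⊕opad) ∥ H(inner) → 64 + 32 = 96 bytes.

96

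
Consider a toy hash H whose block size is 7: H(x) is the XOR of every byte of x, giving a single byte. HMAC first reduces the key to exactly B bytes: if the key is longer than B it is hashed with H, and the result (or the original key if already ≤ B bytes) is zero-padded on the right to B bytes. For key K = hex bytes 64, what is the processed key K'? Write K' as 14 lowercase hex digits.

Key hex bytes 64 is 1 byte ≤ B = 7; zero-pad to 7 bytes: K' = 64 00 00 00 00 00 00.

64000000000000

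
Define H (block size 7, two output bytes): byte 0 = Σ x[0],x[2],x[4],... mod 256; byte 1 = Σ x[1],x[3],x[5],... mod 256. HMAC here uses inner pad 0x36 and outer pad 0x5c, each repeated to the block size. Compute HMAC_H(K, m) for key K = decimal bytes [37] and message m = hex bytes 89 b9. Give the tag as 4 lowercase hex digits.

b882

Key decimal bytes [37] = 25 is 1 byte ≤ B = 7; zero-pad to 7 bytes: K' = 25 00 00 00 00 00 00.
K' ⊕ ipad = 13 36 36 36 36 36 36.  K' ⊕ opad = 79 5c 5c 5c 5c 5c 5c.
Inner input = (K'⊕ipad) ∥ m = 13 36 36 36 36 36 36 ∥ 89 b9.
Inner hash: even-index sum = 366 mod 256 = 110; odd-index sum = 299 mod 256 = 43 → 6e 2b.
Outer input = (K'⊕opad) ∥ inner = 79 5c 5c 5c 5c 5c 5c ∥ 6e 2b.
Outer hash (tag): even-index sum = 440 mod 256 = 184; odd-index sum = 386 mod 256 = 130 → b8 82.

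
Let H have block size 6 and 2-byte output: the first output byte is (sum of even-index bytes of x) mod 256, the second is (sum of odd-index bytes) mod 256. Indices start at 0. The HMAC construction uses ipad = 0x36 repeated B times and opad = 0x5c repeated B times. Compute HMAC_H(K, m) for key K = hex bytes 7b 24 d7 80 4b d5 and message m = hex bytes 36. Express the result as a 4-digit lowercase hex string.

aa88

Key hex bytes 7b 24 d7 80 4b d5 is exactly B = 6 bytes: K' = 7b 24 d7 80 4b d5.
K' ⊕ ipad = 4d 12 e1 b6 7d e3.  K' ⊕ opad = 27 78 8b dc 17 89.
Inner input = (K'⊕ipad) ∥ m = 4d 12 e1 b6 7d e3 ∥ 36.
Inner hash: even-index sum = 481 mod 256 = 225; odd-index sum = 427 mod 256 = 171 → e1 ab.
Outer input = (K'⊕opad) ∥ inner = 27 78 8b dc 17 89 ∥ e1 ab.
Outer hash (tag): even-index sum = 426 mod 256 = 170; odd-index sum = 648 mod 256 = 136 → aa 88.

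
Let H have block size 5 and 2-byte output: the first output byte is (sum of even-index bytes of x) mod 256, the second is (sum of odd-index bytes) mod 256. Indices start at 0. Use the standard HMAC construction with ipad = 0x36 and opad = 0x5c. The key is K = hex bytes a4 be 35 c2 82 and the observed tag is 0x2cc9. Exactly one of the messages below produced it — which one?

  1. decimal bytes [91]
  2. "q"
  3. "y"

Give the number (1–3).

Key hex bytes a4 be 35 c2 82 is exactly B = 5 bytes: K' = a4 be 35 c2 82.
K' ⊕ ipad = 92 88 03 f4 b4; K' ⊕ opad = f8 e2 69 9e de.
m1: inner = H(92 88 03 f4 b4 5b) = 49 d7; tag = H(f8 e2 69 9e de 49 d7) = 16c9
m2: inner = H(92 88 03 f4 b4 71) = 49 ed; tag = H(f8 e2 69 9e de 49 ed) = 2cc9 ← matches
m3: inner = H(92 88 03 f4 b4 79) = 49 f5; tag = H(f8 e2 69 9e de 49 f5) = 34c9

2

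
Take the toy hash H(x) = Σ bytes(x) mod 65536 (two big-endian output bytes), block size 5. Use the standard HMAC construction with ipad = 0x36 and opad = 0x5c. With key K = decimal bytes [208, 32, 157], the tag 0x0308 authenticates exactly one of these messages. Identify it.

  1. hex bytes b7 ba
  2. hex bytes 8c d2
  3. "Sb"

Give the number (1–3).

Key decimal bytes [208, 32, 157] = d0 20 9d is 3 bytes ≤ B = 5; zero-pad to 5 bytes: K' = d0 20 9d 00 00.
K' ⊕ ipad = e6 16 ab 36 36; K' ⊕ opad = 8c 7c c1 5c 5c.
m1: inner = H(e6 16 ab 36 36 b7 ba) = 03 84; tag = H(8c 7c c1 5c 5c 03 84) = 0308 ← matches
m2: inner = H(e6 16 ab 36 36 8c d2) = 03 71; tag = H(8c 7c c1 5c 5c 03 71) = 02f5
m3: inner = H(e6 16 ab 36 36 53 62) = 02 c8; tag = H(8c 7c c1 5c 5c 02 c8) = 034b

1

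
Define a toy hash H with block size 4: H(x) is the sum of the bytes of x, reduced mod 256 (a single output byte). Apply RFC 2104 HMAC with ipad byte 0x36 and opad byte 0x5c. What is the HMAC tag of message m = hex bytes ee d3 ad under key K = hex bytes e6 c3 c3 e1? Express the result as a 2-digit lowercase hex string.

Key hex bytes e6 c3 c3 e1 is exactly B = 4 bytes: K' = e6 c3 c3 e1.
K' ⊕ ipad = d0 f5 f5 d7.  K' ⊕ opad = ba 9f 9f bd.
Inner input = (K'⊕ipad) ∥ m = d0 f5 f5 d7 ∥ ee d3 ad.
Inner hash: sum = 208+245+245+215+238+211+173 = 1535; mod 256 = 255 → ff.
Outer input = (K'⊕opad) ∥ inner = ba 9f 9f bd ∥ ff.
Outer hash (tag): sum = 186+159+159+189+255 = 948; mod 256 = 180 → b4.

b4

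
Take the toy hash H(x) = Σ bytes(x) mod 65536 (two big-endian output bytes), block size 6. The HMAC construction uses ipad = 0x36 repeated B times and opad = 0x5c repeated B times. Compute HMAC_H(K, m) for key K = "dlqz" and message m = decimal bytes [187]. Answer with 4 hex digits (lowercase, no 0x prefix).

01db

Key "dlqz" = 64 6c 71 7a is 4 bytes ≤ B = 6; zero-pad to 6 bytes: K' = 64 6c 71 7a 00 00.
K' ⊕ ipad = 52 5a 47 4c 36 36.  K' ⊕ opad = 38 30 2d 26 5c 5c.
Inner input = (K'⊕ipad) ∥ m = 52 5a 47 4c 36 36 ∥ bb.
Inner hash: sum = 82+90+71+76+54+54+187 = 614 → 02 66.
Outer input = (K'⊕opad) ∥ inner = 38 30 2d 26 5c 5c ∥ 02 66.
Outer hash (tag): sum = 56+48+45+38+92+92+2+102 = 475 → 01 db.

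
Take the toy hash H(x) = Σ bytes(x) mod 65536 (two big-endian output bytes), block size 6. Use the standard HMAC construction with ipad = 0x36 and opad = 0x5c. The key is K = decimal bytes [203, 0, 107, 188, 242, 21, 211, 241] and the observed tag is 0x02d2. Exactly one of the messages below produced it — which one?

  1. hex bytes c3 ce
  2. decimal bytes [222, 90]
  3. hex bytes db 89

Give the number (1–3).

Key decimal bytes [203, 0, 107, 188, 242, 21, 211, 241] = cb 00 6b bc f2 15 d3 f1 is 8 bytes > B = 6, so hash it first: H(key) = 04 bd, then zero-pad to 6 bytes: K' = 04 bd 00 00 00 00.
K' ⊕ ipad = 32 8b 36 36 36 36; K' ⊕ opad = 58 e1 5c 5c 5c 5c.
m1: inner = H(32 8b 36 36 36 36 c3 ce) = 03 26; tag = H(58 e1 5c 5c 5c 5c 03 26) = 02d2 ← matches
m2: inner = H(32 8b 36 36 36 36 de 5a) = 02 cd; tag = H(58 e1 5c 5c 5c 5c 02 cd) = 0378
m3: inner = H(32 8b 36 36 36 36 db 89) = 02 f9; tag = H(58 e1 5c 5c 5c 5c 02 f9) = 03a4

1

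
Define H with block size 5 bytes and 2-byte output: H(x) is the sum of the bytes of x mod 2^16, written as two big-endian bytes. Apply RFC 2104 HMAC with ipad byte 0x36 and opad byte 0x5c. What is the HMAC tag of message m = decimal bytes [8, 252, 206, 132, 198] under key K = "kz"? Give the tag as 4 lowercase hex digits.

01dc

Key "kz" = 6b 7a is 2 bytes ≤ B = 5; zero-pad to 5 bytes: K' = 6b 7a 00 00 00.
K' ⊕ ipad = 5d 4c 36 36 36.  K' ⊕ opad = 37 26 5c 5c 5c.
Inner input = (K'⊕ipad) ∥ m = 5d 4c 36 36 36 ∥ 08 fc ce 84 c6.
Inner hash: sum = 93+76+54+54+54+8+252+206+132+198 = 1127 → 04 67.
Outer input = (K'⊕opad) ∥ inner = 37 26 5c 5c 5c ∥ 04 67.
Outer hash (tag): sum = 55+38+92+92+92+4+103 = 476 → 01 dc.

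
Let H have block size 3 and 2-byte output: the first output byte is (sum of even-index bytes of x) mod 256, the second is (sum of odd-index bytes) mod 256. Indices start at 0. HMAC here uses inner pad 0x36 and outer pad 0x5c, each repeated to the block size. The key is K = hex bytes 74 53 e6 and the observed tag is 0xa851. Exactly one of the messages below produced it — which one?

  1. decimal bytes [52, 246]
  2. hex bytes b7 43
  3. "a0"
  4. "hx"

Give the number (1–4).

Key hex bytes 74 53 e6 is exactly B = 3 bytes: K' = 74 53 e6.
K' ⊕ ipad = 42 65 d0; K' ⊕ opad = 28 0f ba.
m1: inner = H(42 65 d0 34 f6) = 08 99; tag = H(28 0f ba 08 99) = 7b17
m2: inner = H(42 65 d0 b7 43) = 55 1c; tag = H(28 0f ba 55 1c) = fe64
m3: inner = H(42 65 d0 61 30) = 42 c6; tag = H(28 0f ba 42 c6) = a851 ← matches
m4: inner = H(42 65 d0 68 78) = 8a cd; tag = H(28 0f ba 8a cd) = af99

3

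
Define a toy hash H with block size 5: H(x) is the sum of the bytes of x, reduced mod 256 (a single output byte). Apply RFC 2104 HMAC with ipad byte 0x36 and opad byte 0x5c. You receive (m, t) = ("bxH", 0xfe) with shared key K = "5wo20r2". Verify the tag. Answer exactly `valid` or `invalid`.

Key "5wo20r2" = 35 77 6f 32 30 72 32 is 7 bytes > B = 5, so hash it first: H(key) = 21, then zero-pad to 5 bytes: K' = 21 00 00 00 00.
K' ⊕ ipad = 17 36 36 36 36; K' ⊕ opad = 7d 5c 5c 5c 5c.
Inner hash: sum = 23+54+54+54+54+98+120+72 = 529; mod 256 = 17 → 11.
Outer hash (recomputed tag): sum = 125+92+92+92+92+17 = 510; mod 256 = 254 → fe.
Recomputed tag = fe; claimed = fe → match.

valid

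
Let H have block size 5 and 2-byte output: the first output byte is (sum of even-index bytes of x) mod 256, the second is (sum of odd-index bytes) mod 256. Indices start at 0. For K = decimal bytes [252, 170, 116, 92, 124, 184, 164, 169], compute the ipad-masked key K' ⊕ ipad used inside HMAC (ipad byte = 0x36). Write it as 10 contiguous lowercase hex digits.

Key decimal bytes [252, 170, 116, 92, 124, 184, 164, 169] = fc aa 74 5c 7c b8 a4 a9 is 8 bytes > B = 5, so hash it first: H(key) = 90 67, then zero-pad to 5 bytes: K' = 90 67 00 00 00.
XOR each byte with 0x36: 90⊕36=a6, 67⊕36=51, 00⊕36=36, 00⊕36=36, 00⊕36=36.

a651363636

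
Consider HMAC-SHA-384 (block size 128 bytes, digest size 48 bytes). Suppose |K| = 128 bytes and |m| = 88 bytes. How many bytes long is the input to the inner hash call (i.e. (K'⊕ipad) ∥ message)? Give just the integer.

216

Key is 128 ≤ 128 bytes, zero-padded: |K'| = 128.
Inner input = (K'⊕ipad) ∥ m → 128 + 88 = 216 bytes.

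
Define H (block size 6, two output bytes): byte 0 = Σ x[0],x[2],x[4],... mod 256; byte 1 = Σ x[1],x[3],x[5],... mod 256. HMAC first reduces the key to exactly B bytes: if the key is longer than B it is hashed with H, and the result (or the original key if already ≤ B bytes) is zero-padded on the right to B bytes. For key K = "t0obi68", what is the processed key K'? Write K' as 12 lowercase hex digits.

|K| = 7 > B = 6, so first hash the key.
H(K): even-index sum = 388 mod 256 = 132; odd-index sum = 200 mod 256 = 200 → 84 c8.
Zero-pad H(K) = 84 c8 to 6 bytes: K' = 84 c8 00 00 00 00.

84c800000000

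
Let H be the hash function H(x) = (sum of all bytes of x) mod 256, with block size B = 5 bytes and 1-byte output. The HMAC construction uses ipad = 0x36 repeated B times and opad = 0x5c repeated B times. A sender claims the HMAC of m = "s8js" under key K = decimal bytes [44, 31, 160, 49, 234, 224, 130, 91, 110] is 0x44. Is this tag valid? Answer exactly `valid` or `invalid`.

Key decimal bytes [44, 31, 160, 49, 234, 224, 130, 91, 110] = 2c 1f a0 31 ea e0 82 5b 6e is 9 bytes > B = 5, so hash it first: H(key) = 31, then zero-pad to 5 bytes: K' = 31 00 00 00 00.
K' ⊕ ipad = 07 36 36 36 36; K' ⊕ opad = 6d 5c 5c 5c 5c.
Inner hash: sum = 7+54+54+54+54+115+56+106+115 = 615; mod 256 = 103 → 67.
Outer hash (recomputed tag): sum = 109+92+92+92+92+103 = 580; mod 256 = 68 → 44.
Recomputed tag = 44; claimed = 44 → match.

valid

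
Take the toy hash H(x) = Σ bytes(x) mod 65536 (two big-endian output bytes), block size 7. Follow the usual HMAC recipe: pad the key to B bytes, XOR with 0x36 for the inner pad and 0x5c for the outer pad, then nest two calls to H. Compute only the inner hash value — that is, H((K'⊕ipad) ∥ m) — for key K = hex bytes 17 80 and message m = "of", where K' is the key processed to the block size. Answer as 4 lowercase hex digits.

Key hex bytes 17 80 is 2 bytes ≤ B = 7; zero-pad to 7 bytes: K' = 17 80 00 00 00 00 00.
K' ⊕ ipad = 21 b6 36 36 36 36 36.
Inner input = 21 b6 36 36 36 36 36 ∥ 6f 66.
Inner hash: sum = 33+182+54+54+54+54+54+111+102 = 698 → 02 ba.

02ba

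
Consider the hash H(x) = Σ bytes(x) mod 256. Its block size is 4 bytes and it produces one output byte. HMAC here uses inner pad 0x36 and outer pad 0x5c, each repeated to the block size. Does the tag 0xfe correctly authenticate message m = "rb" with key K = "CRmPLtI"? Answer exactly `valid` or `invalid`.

valid

Key "CRmPLtI" = 43 52 6d 50 4c 74 49 is 7 bytes > B = 4, so hash it first: H(key) = 5b, then zero-pad to 4 bytes: K' = 5b 00 00 00.
K' ⊕ ipad = 6d 36 36 36; K' ⊕ opad = 07 5c 5c 5c.
Inner hash: sum = 109+54+54+54+114+98 = 483; mod 256 = 227 → e3.
Outer hash (recomputed tag): sum = 7+92+92+92+227 = 510; mod 256 = 254 → fe.
Recomputed tag = fe; claimed = fe → match.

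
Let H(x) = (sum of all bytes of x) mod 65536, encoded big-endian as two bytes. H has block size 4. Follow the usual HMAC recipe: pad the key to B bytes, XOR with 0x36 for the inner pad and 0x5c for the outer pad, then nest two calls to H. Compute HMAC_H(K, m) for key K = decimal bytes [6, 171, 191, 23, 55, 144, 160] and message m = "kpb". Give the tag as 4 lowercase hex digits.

027f

Key decimal bytes [6, 171, 191, 23, 55, 144, 160] = 06 ab bf 17 37 90 a0 is 7 bytes > B = 4, so hash it first: H(key) = 02 ee, then zero-pad to 4 bytes: K' = 02 ee 00 00.
K' ⊕ ipad = 34 d8 36 36.  K' ⊕ opad = 5e b2 5c 5c.
Inner input = (K'⊕ipad) ∥ m = 34 d8 36 36 ∥ 6b 70 62.
Inner hash: sum = 52+216+54+54+107+112+98 = 693 → 02 b5.
Outer input = (K'⊕opad) ∥ inner = 5e b2 5c 5c ∥ 02 b5.
Outer hash (tag): sum = 94+178+92+92+2+181 = 639 → 02 7f.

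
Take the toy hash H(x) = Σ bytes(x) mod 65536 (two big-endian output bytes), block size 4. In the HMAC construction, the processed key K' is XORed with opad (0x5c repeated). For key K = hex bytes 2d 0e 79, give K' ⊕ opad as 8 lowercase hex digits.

7152255c

Key hex bytes 2d 0e 79 is 3 bytes ≤ B = 4; zero-pad to 4 bytes: K' = 2d 0e 79 00.
XOR each byte with 0x5c: 2d⊕5c=71, 0e⊕5c=52, 79⊕5c=25, 00⊕5c=5c.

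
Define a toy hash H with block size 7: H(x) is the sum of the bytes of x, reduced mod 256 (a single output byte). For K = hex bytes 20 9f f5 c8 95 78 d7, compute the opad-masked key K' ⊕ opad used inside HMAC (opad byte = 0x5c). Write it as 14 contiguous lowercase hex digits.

Key hex bytes 20 9f f5 c8 95 78 d7 is exactly B = 7 bytes: K' = 20 9f f5 c8 95 78 d7.
XOR each byte with 0x5c: 20⊕5c=7c, 9f⊕5c=c3, f5⊕5c=a9, c8⊕5c=94, 95⊕5c=c9, 78⊕5c=24, d7⊕5c=8b.

7cc3a994c9248b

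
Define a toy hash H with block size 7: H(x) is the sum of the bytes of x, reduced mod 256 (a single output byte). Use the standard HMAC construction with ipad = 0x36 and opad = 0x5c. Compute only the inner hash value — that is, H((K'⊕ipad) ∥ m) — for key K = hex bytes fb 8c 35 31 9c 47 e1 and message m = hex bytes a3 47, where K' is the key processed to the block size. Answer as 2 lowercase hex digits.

6d

Key hex bytes fb 8c 35 31 9c 47 e1 is exactly B = 7 bytes: K' = fb 8c 35 31 9c 47 e1.
K' ⊕ ipad = cd ba 03 07 aa 71 d7.
Inner input = cd ba 03 07 aa 71 d7 ∥ a3 47.
Inner hash: sum = 205+186+3+7+170+113+215+163+71 = 1133; mod 256 = 109 → 6d.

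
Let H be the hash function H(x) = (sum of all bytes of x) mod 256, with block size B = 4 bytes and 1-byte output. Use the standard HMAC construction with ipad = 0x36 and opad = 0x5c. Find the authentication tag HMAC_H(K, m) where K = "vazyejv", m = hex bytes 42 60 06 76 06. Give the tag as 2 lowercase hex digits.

Key "vazyejv" = 76 61 7a 79 65 6a 76 is 7 bytes > B = 4, so hash it first: H(key) = 0f, then zero-pad to 4 bytes: K' = 0f 00 00 00.
K' ⊕ ipad = 39 36 36 36.  K' ⊕ opad = 53 5c 5c 5c.
Inner input = (K'⊕ipad) ∥ m = 39 36 36 36 ∥ 42 60 06 76 06.
Inner hash: sum = 57+54+54+54+66+96+6+118+6 = 511; mod 256 = 255 → ff.
Outer input = (K'⊕opad) ∥ inner = 53 5c 5c 5c ∥ ff.
Outer hash (tag): sum = 83+92+92+92+255 = 614; mod 256 = 102 → 66.

66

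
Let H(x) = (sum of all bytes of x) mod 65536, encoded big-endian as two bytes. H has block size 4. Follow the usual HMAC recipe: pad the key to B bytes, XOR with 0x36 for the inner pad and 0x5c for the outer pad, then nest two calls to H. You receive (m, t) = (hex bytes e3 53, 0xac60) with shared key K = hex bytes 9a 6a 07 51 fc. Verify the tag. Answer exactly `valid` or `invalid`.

Key hex bytes 9a 6a 07 51 fc is 5 bytes > B = 4, so hash it first: H(key) = 02 58, then zero-pad to 4 bytes: K' = 02 58 00 00.
K' ⊕ ipad = 34 6e 36 36; K' ⊕ opad = 5e 04 5c 5c.
Inner hash: sum = 52+110+54+54+227+83 = 580 → 02 44.
Outer hash (recomputed tag): sum = 94+4+92+92+2+68 = 352 → 01 60.
Recomputed tag = 0160; claimed = ac60 → mismatch.

invalid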